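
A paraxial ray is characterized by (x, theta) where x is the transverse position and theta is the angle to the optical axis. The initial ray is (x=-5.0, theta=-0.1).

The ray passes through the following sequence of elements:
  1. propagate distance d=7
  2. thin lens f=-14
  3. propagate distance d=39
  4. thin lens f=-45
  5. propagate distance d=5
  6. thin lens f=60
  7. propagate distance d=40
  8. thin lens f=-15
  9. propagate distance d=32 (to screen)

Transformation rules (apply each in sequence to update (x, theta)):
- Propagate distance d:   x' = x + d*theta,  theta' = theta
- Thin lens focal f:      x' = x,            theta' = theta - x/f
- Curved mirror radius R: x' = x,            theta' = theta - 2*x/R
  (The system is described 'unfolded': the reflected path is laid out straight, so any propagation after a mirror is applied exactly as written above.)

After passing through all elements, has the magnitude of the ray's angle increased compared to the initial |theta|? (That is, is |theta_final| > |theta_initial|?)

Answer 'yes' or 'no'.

Initial: x=-5.0000 theta=-0.1000
After 1 (propagate distance d=7): x=-5.7000 theta=-0.1000
After 2 (thin lens f=-14): x=-5.7000 theta=-71/140 (≈-0.5071)
After 3 (propagate distance d=39): x=-3567/140 (≈-25.4786) theta=-71/140 (≈-0.5071)
After 4 (thin lens f=-45): x=-3567/140 (≈-25.4786) theta=-161/150 (≈-1.0733)
After 5 (propagate distance d=5): x=-2591/84 (≈-30.8452) theta=-161/150 (≈-1.0733)
After 6 (thin lens f=60): x=-2591/84 (≈-30.8452) theta=-14093/25200 (≈-0.5592)
After 7 (propagate distance d=40): x=-67051/1260 (≈-53.2151) theta=-14093/25200 (≈-0.5592)
After 8 (thin lens f=-15): x=-67051/1260 (≈-53.2151) theta=-310483/75600 (≈-4.1069)
After 9 (propagate distance d=32 (to screen)): x=-3489629/18900 (≈-184.6365) theta=-310483/75600 (≈-4.1069)
|theta_initial|=0.1000 |theta_final|=310483/75600 (≈4.1069) -> increased

Answer: yes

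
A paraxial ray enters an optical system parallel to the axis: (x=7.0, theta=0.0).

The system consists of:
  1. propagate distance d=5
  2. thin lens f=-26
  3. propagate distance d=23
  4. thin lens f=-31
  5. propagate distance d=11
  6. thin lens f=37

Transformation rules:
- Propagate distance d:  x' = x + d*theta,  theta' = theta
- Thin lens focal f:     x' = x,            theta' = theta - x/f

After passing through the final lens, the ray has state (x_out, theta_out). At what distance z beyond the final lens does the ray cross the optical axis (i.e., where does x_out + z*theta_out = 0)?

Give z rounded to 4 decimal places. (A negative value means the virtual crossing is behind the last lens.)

Answer: -158.2228

Derivation:
Initial: x=7.0000 theta=0.0000
After 1 (propagate distance d=5): x=7.0000 theta=0.0000
After 2 (thin lens f=-26): x=7.0000 theta=7/26 (≈0.2692)
After 3 (propagate distance d=23): x=343/26 (≈13.1923) theta=7/26 (≈0.2692)
After 4 (thin lens f=-31): x=343/26 (≈13.1923) theta=280/403 (≈0.6948)
After 5 (propagate distance d=11): x=16793/806 (≈20.8350) theta=280/403 (≈0.6948)
After 6 (thin lens f=37): x=16793/806 (≈20.8350) theta=3927/29822 (≈0.1317)
z_focus = -x_out/theta_out = -(16793/806)/(3927/29822) = -88763/561 ≈ -158.2228
Rounded to 4 decimal places: z = -158.2228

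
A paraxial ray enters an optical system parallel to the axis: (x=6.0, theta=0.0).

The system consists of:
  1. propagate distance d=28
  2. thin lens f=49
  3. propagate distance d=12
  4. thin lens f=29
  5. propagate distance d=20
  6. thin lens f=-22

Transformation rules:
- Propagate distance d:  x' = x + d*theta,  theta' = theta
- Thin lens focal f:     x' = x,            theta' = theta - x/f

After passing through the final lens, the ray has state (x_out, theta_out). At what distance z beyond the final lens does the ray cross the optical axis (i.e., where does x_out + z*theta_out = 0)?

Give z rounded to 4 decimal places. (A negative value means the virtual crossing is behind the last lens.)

Answer: -3.1984

Derivation:
Initial: x=6.0000 theta=0.0000
After 1 (propagate distance d=28): x=6.0000 theta=0.0000
After 2 (thin lens f=49): x=6.0000 theta=-6/49 (≈-0.1224)
After 3 (propagate distance d=12): x=222/49 (≈4.5306) theta=-6/49 (≈-0.1224)
After 4 (thin lens f=29): x=222/49 (≈4.5306) theta=-396/1421 (≈-0.2787)
After 5 (propagate distance d=20): x=-1482/1421 (≈-1.0429) theta=-396/1421 (≈-0.2787)
After 6 (thin lens f=-22): x=-1482/1421 (≈-1.0429) theta=-5097/15631 (≈-0.3261)
z_focus = -x_out/theta_out = -(-1482/1421)/(-5097/15631) = -5434/1699 ≈ -3.1984
Rounded to 4 decimal places: z = -3.1984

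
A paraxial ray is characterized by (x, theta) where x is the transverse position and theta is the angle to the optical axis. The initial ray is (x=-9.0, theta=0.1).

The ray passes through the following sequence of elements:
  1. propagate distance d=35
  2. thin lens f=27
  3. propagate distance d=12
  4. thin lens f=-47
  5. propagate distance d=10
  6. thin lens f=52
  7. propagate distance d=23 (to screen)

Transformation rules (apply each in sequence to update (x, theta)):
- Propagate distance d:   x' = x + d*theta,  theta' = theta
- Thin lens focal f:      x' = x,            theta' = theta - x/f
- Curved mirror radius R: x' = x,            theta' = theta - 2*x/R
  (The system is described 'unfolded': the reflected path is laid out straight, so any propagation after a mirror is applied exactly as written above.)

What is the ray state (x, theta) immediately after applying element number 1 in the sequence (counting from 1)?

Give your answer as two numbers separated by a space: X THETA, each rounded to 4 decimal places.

Initial: x=-9.0000 theta=0.1000
After 1 (propagate distance d=35): x=-5.5000 theta=0.1000
Rounded to 4 decimal places: x = -5.5000, theta = 0.1000

Answer: -5.5000 0.1000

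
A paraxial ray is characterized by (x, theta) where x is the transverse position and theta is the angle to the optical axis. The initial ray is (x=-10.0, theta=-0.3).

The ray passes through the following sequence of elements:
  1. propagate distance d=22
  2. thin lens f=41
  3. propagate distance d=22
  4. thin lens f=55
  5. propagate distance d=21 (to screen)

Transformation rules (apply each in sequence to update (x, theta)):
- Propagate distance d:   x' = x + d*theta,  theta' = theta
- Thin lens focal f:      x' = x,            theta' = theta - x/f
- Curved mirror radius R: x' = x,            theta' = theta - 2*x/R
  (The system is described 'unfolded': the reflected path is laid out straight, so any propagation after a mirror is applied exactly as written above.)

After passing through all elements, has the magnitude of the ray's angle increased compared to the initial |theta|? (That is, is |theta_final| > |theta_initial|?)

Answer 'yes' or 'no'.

Answer: yes

Derivation:
Initial: x=-10.0000 theta=-0.3000
After 1 (propagate distance d=22): x=-16.6000 theta=-0.3000
After 2 (thin lens f=41): x=-16.6000 theta=43/410 (≈0.1049)
After 3 (propagate distance d=22): x=-586/41 (≈-14.2927) theta=43/410 (≈0.1049)
After 4 (thin lens f=55): x=-586/41 (≈-14.2927) theta=329/902 (≈0.3647)
After 5 (propagate distance d=21 (to screen)): x=-5983/902 (≈-6.6330) theta=329/902 (≈0.3647)
|theta_initial|=0.3000 |theta_final|=329/902 (≈0.3647) -> increased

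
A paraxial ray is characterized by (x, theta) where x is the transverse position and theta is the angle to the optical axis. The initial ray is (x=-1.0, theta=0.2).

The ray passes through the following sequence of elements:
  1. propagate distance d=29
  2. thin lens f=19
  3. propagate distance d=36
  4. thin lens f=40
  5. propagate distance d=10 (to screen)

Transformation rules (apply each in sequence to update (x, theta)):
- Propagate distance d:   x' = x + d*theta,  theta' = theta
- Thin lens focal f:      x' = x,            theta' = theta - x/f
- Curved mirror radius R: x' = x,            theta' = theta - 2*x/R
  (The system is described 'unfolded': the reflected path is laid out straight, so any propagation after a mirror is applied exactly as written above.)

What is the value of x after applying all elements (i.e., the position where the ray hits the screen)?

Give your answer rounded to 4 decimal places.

Answer: 1.6526

Derivation:
Initial: x=-1.0000 theta=0.2000
After 1 (propagate distance d=29): x=4.8000 theta=0.2000
After 2 (thin lens f=19): x=4.8000 theta=-1/19 (≈-0.0526)
After 3 (propagate distance d=36): x=276/95 (≈2.9053) theta=-1/19 (≈-0.0526)
After 4 (thin lens f=40): x=276/95 (≈2.9053) theta=-119/950 (≈-0.1253)
After 5 (propagate distance d=10 (to screen)): x=157/95 (≈1.6526) theta=-119/950 (≈-0.1253)
Rounded to 4 decimal places: x = 1.6526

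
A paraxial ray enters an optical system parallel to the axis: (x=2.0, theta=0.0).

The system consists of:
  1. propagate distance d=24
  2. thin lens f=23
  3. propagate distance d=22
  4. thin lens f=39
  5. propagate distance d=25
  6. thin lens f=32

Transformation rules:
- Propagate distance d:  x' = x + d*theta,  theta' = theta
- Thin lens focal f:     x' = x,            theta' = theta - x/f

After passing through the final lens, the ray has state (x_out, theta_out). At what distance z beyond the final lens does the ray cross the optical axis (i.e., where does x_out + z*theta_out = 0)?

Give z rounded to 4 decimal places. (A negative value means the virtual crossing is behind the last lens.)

Answer: -96.4013

Derivation:
Initial: x=2.0000 theta=0.0000
After 1 (propagate distance d=24): x=2.0000 theta=0.0000
After 2 (thin lens f=23): x=2.0000 theta=-2/23 (≈-0.0870)
After 3 (propagate distance d=22): x=2/23 (≈0.0870) theta=-2/23 (≈-0.0870)
After 4 (thin lens f=39): x=2/23 (≈0.0870) theta=-80/897 (≈-0.0892)
After 5 (propagate distance d=25): x=-1922/897 (≈-2.1427) theta=-80/897 (≈-0.0892)
After 6 (thin lens f=32): x=-1922/897 (≈-2.1427) theta=-319/14352 (≈-0.0222)
z_focus = -x_out/theta_out = -(-1922/897)/(-319/14352) = -30752/319 ≈ -96.4013
Rounded to 4 decimal places: z = -96.4013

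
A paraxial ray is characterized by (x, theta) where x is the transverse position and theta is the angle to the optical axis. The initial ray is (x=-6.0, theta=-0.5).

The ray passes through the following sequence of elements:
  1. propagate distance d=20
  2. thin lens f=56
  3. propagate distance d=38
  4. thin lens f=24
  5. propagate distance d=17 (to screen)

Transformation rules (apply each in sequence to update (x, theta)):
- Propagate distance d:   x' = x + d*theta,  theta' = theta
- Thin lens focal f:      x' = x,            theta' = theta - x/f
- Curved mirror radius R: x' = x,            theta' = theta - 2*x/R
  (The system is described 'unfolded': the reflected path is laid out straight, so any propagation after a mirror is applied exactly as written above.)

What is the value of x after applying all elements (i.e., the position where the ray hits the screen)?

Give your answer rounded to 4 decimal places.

Answer: -10.6845

Derivation:
Initial: x=-6.0000 theta=-0.5000
After 1 (propagate distance d=20): x=-16.0000 theta=-0.5000
After 2 (thin lens f=56): x=-16.0000 theta=-3/14 (≈-0.2143)
After 3 (propagate distance d=38): x=-169/7 (≈-24.1429) theta=-3/14 (≈-0.2143)
After 4 (thin lens f=24): x=-169/7 (≈-24.1429) theta=19/24 (≈0.7917)
After 5 (propagate distance d=17 (to screen)): x=-1795/168 (≈-10.6845) theta=19/24 (≈0.7917)
Rounded to 4 decimal places: x = -10.6845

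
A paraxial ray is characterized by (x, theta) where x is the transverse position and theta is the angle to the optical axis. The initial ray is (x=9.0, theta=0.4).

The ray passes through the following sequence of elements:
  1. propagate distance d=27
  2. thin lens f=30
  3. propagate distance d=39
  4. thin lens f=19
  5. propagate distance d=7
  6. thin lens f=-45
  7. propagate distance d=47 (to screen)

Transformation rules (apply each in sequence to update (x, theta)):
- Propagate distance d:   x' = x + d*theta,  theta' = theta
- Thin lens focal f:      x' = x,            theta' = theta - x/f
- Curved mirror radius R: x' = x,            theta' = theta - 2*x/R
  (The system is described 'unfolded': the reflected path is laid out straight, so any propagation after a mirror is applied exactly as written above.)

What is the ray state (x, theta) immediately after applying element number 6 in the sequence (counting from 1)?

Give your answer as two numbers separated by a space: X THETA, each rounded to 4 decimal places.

Answer: 4.2811 -0.6733

Derivation:
Initial: x=9.0000 theta=0.4000
After 1 (propagate distance d=27): x=19.8000 theta=0.4000
After 2 (thin lens f=30): x=19.8000 theta=-0.2600
After 3 (propagate distance d=39): x=9.6600 theta=-0.2600
After 4 (thin lens f=19): x=9.6600 theta=-73/95 (≈-0.7684)
After 5 (propagate distance d=7): x=4067/950 (≈4.2811) theta=-73/95 (≈-0.7684)
After 6 (thin lens f=-45): x=4067/950 (≈4.2811) theta=-28783/42750 (≈-0.6733)
Rounded to 4 decimal places: x = 4.2811, theta = -0.6733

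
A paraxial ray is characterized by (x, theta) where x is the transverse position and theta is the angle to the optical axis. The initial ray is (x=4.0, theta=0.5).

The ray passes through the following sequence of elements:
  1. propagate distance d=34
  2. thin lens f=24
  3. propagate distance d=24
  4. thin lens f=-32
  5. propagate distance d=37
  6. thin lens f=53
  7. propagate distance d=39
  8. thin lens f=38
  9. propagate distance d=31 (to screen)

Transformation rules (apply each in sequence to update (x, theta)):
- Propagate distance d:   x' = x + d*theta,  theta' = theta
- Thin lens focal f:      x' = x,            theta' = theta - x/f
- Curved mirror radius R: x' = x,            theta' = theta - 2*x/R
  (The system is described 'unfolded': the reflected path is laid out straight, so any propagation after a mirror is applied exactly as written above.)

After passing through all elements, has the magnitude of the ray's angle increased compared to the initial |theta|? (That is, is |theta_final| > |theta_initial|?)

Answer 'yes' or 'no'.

Initial: x=4.0000 theta=0.5000
After 1 (propagate distance d=34): x=21.0000 theta=0.5000
After 2 (thin lens f=24): x=21.0000 theta=-0.3750
After 3 (propagate distance d=24): x=12.0000 theta=-0.3750
After 4 (thin lens f=-32): x=12.0000 theta=0.0000
After 5 (propagate distance d=37): x=12.0000 theta=0.0000
After 6 (thin lens f=53): x=12.0000 theta=-12/53 (≈-0.2264)
After 7 (propagate distance d=39): x=168/53 (≈3.1698) theta=-12/53 (≈-0.2264)
After 8 (thin lens f=38): x=168/53 (≈3.1698) theta=-312/1007 (≈-0.3098)
After 9 (propagate distance d=31 (to screen)): x=-6480/1007 (≈-6.4350) theta=-312/1007 (≈-0.3098)
|theta_initial|=0.5000 |theta_final|=312/1007 (≈0.3098) -> not increased

Answer: no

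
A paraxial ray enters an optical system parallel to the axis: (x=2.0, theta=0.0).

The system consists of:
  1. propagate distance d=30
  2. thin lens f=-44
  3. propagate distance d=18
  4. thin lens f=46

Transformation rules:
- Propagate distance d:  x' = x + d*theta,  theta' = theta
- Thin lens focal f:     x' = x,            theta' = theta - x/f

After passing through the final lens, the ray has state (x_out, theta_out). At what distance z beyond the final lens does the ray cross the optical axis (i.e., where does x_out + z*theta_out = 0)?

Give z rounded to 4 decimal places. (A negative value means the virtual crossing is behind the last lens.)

Initial: x=2.0000 theta=0.0000
After 1 (propagate distance d=30): x=2.0000 theta=0.0000
After 2 (thin lens f=-44): x=2.0000 theta=1/22 (≈0.0455)
After 3 (propagate distance d=18): x=31/11 (≈2.8182) theta=1/22 (≈0.0455)
After 4 (thin lens f=46): x=31/11 (≈2.8182) theta=-4/253 (≈-0.0158)
z_focus = -x_out/theta_out = -(31/11)/(-4/253) = 178.2500
Rounded to 4 decimal places: z = 178.2500

Answer: 178.2500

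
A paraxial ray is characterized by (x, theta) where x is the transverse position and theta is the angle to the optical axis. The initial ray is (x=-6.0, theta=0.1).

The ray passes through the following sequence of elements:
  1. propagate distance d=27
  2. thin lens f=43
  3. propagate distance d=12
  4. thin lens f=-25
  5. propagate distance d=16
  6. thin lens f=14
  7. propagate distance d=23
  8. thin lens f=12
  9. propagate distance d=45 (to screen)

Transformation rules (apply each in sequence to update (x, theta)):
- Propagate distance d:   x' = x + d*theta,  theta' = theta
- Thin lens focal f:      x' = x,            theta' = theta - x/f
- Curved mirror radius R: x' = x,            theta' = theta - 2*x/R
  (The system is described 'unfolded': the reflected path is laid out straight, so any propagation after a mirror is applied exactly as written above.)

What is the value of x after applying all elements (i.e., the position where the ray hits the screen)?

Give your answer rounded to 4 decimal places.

Initial: x=-6.0000 theta=0.1000
After 1 (propagate distance d=27): x=-3.3000 theta=0.1000
After 2 (thin lens f=43): x=-3.3000 theta=38/215 (≈0.1767)
After 3 (propagate distance d=12): x=-507/430 (≈-1.1791) theta=38/215 (≈0.1767)
After 4 (thin lens f=-25): x=-507/430 (≈-1.1791) theta=1393/10750 (≈0.1296)
After 5 (propagate distance d=16): x=9613/10750 (≈0.8942) theta=1393/10750 (≈0.1296)
After 6 (thin lens f=14): x=9613/10750 (≈0.8942) theta=9889/150500 (≈0.0657)
After 7 (propagate distance d=23): x=362029/150500 (≈2.4055) theta=9889/150500 (≈0.0657)
After 8 (thin lens f=12): x=362029/150500 (≈2.4055) theta=-243361/1806000 (≈-0.1348)
After 9 (propagate distance d=45 (to screen)): x=-2202299/602000 (≈-3.6583) theta=-243361/1806000 (≈-0.1348)
Rounded to 4 decimal places: x = -3.6583

Answer: -3.6583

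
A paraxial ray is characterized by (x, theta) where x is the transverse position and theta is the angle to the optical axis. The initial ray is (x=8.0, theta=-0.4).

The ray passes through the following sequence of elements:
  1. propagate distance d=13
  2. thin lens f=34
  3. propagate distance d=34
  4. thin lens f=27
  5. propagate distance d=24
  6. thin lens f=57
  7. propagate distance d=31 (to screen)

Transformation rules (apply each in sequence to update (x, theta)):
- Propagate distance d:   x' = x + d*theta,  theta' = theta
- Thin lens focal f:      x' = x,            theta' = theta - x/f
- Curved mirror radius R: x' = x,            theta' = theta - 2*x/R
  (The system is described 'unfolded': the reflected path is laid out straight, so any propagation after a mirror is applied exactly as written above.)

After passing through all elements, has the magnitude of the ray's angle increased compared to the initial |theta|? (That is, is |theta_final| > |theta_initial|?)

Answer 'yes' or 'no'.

Answer: no

Derivation:
Initial: x=8.0000 theta=-0.4000
After 1 (propagate distance d=13): x=2.8000 theta=-0.4000
After 2 (thin lens f=34): x=2.8000 theta=-41/85 (≈-0.4824)
After 3 (propagate distance d=34): x=-13.6000 theta=-41/85 (≈-0.4824)
After 4 (thin lens f=27): x=-13.6000 theta=49/2295 (≈0.0214)
After 5 (propagate distance d=24): x=-10012/765 (≈-13.0876) theta=49/2295 (≈0.0214)
After 6 (thin lens f=57): x=-10012/765 (≈-13.0876) theta=10943/43605 (≈0.2510)
After 7 (propagate distance d=31 (to screen)): x=-231451/43605 (≈-5.3079) theta=10943/43605 (≈0.2510)
|theta_initial|=0.4000 |theta_final|=10943/43605 (≈0.2510) -> not increased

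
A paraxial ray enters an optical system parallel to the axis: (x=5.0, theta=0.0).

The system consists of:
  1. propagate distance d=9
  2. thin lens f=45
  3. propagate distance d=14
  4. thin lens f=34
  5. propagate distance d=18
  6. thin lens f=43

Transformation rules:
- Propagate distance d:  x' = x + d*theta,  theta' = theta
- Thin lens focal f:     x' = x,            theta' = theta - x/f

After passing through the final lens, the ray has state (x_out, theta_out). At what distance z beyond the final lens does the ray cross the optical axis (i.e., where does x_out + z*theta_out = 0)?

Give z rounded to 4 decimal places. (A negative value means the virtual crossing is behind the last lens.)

Answer: -1.8619

Derivation:
Initial: x=5.0000 theta=0.0000
After 1 (propagate distance d=9): x=5.0000 theta=0.0000
After 2 (thin lens f=45): x=5.0000 theta=-1/9 (≈-0.1111)
After 3 (propagate distance d=14): x=31/9 (≈3.4444) theta=-1/9 (≈-0.1111)
After 4 (thin lens f=34): x=31/9 (≈3.4444) theta=-65/306 (≈-0.2124)
After 5 (propagate distance d=18): x=-58/153 (≈-0.3791) theta=-65/306 (≈-0.2124)
After 6 (thin lens f=43): x=-58/153 (≈-0.3791) theta=-893/4386 (≈-0.2036)
z_focus = -x_out/theta_out = -(-58/153)/(-893/4386) = -4988/2679 ≈ -1.8619
Rounded to 4 decimal places: z = -1.8619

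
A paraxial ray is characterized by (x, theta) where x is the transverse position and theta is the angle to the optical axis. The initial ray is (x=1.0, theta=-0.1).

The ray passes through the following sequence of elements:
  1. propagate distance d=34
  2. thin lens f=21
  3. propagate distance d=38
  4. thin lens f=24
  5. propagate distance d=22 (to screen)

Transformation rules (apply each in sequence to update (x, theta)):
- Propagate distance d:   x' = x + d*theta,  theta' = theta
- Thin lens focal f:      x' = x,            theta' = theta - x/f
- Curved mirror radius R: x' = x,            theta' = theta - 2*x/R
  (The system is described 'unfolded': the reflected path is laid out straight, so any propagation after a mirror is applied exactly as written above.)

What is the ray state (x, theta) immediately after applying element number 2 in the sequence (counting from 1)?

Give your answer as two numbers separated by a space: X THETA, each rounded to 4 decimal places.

Initial: x=1.0000 theta=-0.1000
After 1 (propagate distance d=34): x=-2.4000 theta=-0.1000
After 2 (thin lens f=21): x=-2.4000 theta=1/70 (≈0.0143)
Rounded to 4 decimal places: x = -2.4000, theta = 0.0143

Answer: -2.4000 0.0143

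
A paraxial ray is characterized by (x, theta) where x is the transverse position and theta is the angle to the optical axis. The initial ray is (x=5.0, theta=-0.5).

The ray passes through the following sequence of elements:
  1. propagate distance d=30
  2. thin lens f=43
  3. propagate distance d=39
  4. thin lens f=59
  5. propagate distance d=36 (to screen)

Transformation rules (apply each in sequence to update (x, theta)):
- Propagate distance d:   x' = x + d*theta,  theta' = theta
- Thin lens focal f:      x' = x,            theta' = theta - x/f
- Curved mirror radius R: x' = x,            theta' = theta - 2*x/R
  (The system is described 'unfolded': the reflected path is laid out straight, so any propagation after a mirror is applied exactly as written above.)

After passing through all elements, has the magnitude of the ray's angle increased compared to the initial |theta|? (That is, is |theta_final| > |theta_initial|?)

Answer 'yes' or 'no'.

Initial: x=5.0000 theta=-0.5000
After 1 (propagate distance d=30): x=-10.0000 theta=-0.5000
After 2 (thin lens f=43): x=-10.0000 theta=-23/86 (≈-0.2674)
After 3 (propagate distance d=39): x=-1757/86 (≈-20.4302) theta=-23/86 (≈-0.2674)
After 4 (thin lens f=59): x=-1757/86 (≈-20.4302) theta=200/2537 (≈0.0788)
After 5 (propagate distance d=36 (to screen)): x=-89263/5074 (≈-17.5922) theta=200/2537 (≈0.0788)
|theta_initial|=0.5000 |theta_final|=200/2537 (≈0.0788) -> not increased

Answer: no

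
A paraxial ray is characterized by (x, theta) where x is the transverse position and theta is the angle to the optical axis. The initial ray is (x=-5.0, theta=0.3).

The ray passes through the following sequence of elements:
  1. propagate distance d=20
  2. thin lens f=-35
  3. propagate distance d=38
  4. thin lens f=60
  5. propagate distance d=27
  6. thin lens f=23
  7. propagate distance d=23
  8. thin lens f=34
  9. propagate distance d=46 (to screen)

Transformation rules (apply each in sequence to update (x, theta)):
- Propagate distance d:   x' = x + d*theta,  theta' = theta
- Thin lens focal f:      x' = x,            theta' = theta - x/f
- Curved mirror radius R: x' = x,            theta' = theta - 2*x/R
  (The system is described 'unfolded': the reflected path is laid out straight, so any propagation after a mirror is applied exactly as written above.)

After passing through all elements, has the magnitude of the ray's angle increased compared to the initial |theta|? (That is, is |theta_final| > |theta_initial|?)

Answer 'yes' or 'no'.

Initial: x=-5.0000 theta=0.3000
After 1 (propagate distance d=20): x=1.0000 theta=0.3000
After 2 (thin lens f=-35): x=1.0000 theta=23/70 (≈0.3286)
After 3 (propagate distance d=38): x=472/35 (≈13.4857) theta=23/70 (≈0.3286)
After 4 (thin lens f=60): x=472/35 (≈13.4857) theta=109/1050 (≈0.1038)
After 5 (propagate distance d=27): x=5701/350 (≈16.2886) theta=109/1050 (≈0.1038)
After 6 (thin lens f=23): x=5701/350 (≈16.2886) theta=-7298/12075 (≈-0.6044)
After 7 (propagate distance d=23): x=2507/1050 (≈2.3876) theta=-7298/12075 (≈-0.6044)
After 8 (thin lens f=34): x=2507/1050 (≈2.3876) theta=-22157/32844 (≈-0.6746)
After 9 (propagate distance d=46 (to screen)): x=-255653/8925 (≈-28.6446) theta=-22157/32844 (≈-0.6746)
|theta_initial|=0.3000 |theta_final|=22157/32844 (≈0.6746) -> increased

Answer: yes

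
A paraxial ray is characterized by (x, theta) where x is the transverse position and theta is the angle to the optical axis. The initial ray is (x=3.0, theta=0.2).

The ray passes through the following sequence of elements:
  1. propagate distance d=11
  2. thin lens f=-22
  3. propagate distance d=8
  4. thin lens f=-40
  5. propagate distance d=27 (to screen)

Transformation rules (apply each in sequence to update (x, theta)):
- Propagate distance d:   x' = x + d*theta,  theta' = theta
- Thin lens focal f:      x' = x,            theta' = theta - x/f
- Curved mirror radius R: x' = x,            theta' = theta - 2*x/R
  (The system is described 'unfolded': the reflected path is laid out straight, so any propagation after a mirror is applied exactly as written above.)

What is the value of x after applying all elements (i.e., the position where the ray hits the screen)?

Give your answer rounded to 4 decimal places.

Answer: 26.3391

Derivation:
Initial: x=3.0000 theta=0.2000
After 1 (propagate distance d=11): x=5.2000 theta=0.2000
After 2 (thin lens f=-22): x=5.2000 theta=24/55 (≈0.4364)
After 3 (propagate distance d=8): x=478/55 (≈8.6909) theta=24/55 (≈0.4364)
After 4 (thin lens f=-40): x=478/55 (≈8.6909) theta=719/1100 (≈0.6536)
After 5 (propagate distance d=27 (to screen)): x=28973/1100 (≈26.3391) theta=719/1100 (≈0.6536)
Rounded to 4 decimal places: x = 26.3391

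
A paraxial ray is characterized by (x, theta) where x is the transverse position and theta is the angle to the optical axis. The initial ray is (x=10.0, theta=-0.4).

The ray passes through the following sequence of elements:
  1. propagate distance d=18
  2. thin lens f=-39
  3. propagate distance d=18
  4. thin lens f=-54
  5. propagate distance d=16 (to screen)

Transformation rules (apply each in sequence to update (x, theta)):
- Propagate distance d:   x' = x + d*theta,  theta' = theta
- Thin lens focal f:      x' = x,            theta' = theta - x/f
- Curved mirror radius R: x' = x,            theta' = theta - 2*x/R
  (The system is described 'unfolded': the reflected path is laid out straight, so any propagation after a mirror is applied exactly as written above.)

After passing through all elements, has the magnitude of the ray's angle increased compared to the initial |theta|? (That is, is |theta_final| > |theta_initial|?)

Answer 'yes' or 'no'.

Initial: x=10.0000 theta=-0.4000
After 1 (propagate distance d=18): x=2.8000 theta=-0.4000
After 2 (thin lens f=-39): x=2.8000 theta=-64/195 (≈-0.3282)
After 3 (propagate distance d=18): x=-202/65 (≈-3.1077) theta=-64/195 (≈-0.3282)
After 4 (thin lens f=-54): x=-202/65 (≈-3.1077) theta=-677/1755 (≈-0.3858)
After 5 (propagate distance d=16 (to screen)): x=-16286/1755 (≈-9.2798) theta=-677/1755 (≈-0.3858)
|theta_initial|=0.4000 |theta_final|=677/1755 (≈0.3858) -> not increased

Answer: no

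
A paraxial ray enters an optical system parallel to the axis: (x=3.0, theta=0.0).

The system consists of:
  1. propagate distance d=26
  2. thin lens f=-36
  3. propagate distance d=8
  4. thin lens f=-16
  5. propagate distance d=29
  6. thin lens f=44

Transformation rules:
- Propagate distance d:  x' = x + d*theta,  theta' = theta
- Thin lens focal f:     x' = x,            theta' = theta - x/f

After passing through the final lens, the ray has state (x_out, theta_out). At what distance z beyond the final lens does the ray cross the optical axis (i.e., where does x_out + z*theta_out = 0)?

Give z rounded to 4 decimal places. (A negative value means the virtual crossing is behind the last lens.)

Answer: -548.6531

Derivation:
Initial: x=3.0000 theta=0.0000
After 1 (propagate distance d=26): x=3.0000 theta=0.0000
After 2 (thin lens f=-36): x=3.0000 theta=1/12 (≈0.0833)
After 3 (propagate distance d=8): x=11/3 (≈3.6667) theta=1/12 (≈0.0833)
After 4 (thin lens f=-16): x=11/3 (≈3.6667) theta=0.3125
After 5 (propagate distance d=29): x=611/48 (≈12.7292) theta=0.3125
After 6 (thin lens f=44): x=611/48 (≈12.7292) theta=49/2112 (≈0.0232)
z_focus = -x_out/theta_out = -(611/48)/(49/2112) = -26884/49 ≈ -548.6531
Rounded to 4 decimal places: z = -548.6531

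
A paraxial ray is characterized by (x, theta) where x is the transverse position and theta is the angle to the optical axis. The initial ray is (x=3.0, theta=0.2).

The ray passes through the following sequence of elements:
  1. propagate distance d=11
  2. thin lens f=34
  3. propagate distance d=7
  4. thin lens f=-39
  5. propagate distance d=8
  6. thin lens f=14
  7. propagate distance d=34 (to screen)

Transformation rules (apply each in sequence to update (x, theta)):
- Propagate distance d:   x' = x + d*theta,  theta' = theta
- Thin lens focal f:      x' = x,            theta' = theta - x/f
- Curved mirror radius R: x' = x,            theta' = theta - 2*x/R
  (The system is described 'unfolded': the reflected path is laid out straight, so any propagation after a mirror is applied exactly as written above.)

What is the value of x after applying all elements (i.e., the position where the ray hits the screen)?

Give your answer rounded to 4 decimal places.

Initial: x=3.0000 theta=0.2000
After 1 (propagate distance d=11): x=5.2000 theta=0.2000
After 2 (thin lens f=34): x=5.2000 theta=4/85 (≈0.0471)
After 3 (propagate distance d=7): x=94/17 (≈5.5294) theta=4/85 (≈0.0471)
After 4 (thin lens f=-39): x=94/17 (≈5.5294) theta=626/3315 (≈0.1888)
After 5 (propagate distance d=8): x=23338/3315 (≈7.0401) theta=626/3315 (≈0.1888)
After 6 (thin lens f=14): x=23338/3315 (≈7.0401) theta=-347/1105 (≈-0.3140)
After 7 (propagate distance d=34 (to screen)): x=-12056/3315 (≈-3.6368) theta=-347/1105 (≈-0.3140)
Rounded to 4 decimal places: x = -3.6368

Answer: -3.6368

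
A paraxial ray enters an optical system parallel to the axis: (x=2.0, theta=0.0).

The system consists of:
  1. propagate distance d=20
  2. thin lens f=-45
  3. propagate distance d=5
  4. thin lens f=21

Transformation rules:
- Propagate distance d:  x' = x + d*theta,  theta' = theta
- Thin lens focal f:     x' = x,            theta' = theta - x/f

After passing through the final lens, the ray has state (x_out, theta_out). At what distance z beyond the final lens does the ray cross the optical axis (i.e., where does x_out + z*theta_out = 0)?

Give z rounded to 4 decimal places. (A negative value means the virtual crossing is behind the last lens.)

Initial: x=2.0000 theta=0.0000
After 1 (propagate distance d=20): x=2.0000 theta=0.0000
After 2 (thin lens f=-45): x=2.0000 theta=2/45 (≈0.0444)
After 3 (propagate distance d=5): x=20/9 (≈2.2222) theta=2/45 (≈0.0444)
After 4 (thin lens f=21): x=20/9 (≈2.2222) theta=-58/945 (≈-0.0614)
z_focus = -x_out/theta_out = -(20/9)/(-58/945) = 1050/29 ≈ 36.2069
Rounded to 4 decimal places: z = 36.2069

Answer: 36.2069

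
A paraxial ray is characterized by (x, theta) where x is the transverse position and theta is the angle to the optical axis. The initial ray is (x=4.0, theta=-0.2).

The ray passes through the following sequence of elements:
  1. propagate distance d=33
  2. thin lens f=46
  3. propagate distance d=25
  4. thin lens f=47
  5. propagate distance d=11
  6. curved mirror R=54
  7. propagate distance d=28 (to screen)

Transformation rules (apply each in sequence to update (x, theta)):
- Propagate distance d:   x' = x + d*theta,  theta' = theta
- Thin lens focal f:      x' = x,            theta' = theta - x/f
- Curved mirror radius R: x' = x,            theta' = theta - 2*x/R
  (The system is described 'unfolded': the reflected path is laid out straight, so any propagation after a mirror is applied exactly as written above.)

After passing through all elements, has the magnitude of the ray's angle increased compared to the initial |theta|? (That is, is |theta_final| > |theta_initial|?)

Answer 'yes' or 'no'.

Answer: yes

Derivation:
Initial: x=4.0000 theta=-0.2000
After 1 (propagate distance d=33): x=-2.6000 theta=-0.2000
After 2 (thin lens f=46): x=-2.6000 theta=-33/230 (≈-0.1435)
After 3 (propagate distance d=25): x=-1423/230 (≈-6.1870) theta=-33/230 (≈-0.1435)
After 4 (thin lens f=47): x=-1423/230 (≈-6.1870) theta=-64/5405 (≈-0.0118)
After 5 (propagate distance d=11): x=-68289/10810 (≈-6.3172) theta=-64/5405 (≈-0.0118)
After 6 (curved mirror R=54): x=-68289/10810 (≈-6.3172) theta=21611/97290 (≈0.2221)
After 7 (propagate distance d=28 (to screen)): x=-9493/97290 (≈-0.0976) theta=21611/97290 (≈0.2221)
|theta_initial|=0.2000 |theta_final|=21611/97290 (≈0.2221) -> increased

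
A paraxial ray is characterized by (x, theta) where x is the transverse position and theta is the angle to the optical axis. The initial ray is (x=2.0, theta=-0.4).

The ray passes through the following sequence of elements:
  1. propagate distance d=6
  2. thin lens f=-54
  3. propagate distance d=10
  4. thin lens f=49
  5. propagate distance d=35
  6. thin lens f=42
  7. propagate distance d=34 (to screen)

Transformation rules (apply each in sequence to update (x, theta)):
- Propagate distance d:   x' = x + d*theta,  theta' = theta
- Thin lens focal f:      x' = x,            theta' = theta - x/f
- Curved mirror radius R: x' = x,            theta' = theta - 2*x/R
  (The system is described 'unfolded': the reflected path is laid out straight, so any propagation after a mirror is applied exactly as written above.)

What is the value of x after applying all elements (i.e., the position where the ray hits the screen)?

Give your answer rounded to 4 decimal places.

Initial: x=2.0000 theta=-0.4000
After 1 (propagate distance d=6): x=-0.4000 theta=-0.4000
After 2 (thin lens f=-54): x=-0.4000 theta=-11/27 (≈-0.4074)
After 3 (propagate distance d=10): x=-604/135 (≈-4.4741) theta=-11/27 (≈-0.4074)
After 4 (thin lens f=49): x=-604/135 (≈-4.4741) theta=-697/2205 (≈-0.3161)
After 5 (propagate distance d=35): x=-14683/945 (≈-15.5376) theta=-697/2205 (≈-0.3161)
After 6 (thin lens f=42): x=-14683/945 (≈-15.5376) theta=2137/39690 (≈0.0538)
After 7 (propagate distance d=34 (to screen)): x=-272014/19845 (≈-13.7069) theta=2137/39690 (≈0.0538)
Rounded to 4 decimal places: x = -13.7069

Answer: -13.7069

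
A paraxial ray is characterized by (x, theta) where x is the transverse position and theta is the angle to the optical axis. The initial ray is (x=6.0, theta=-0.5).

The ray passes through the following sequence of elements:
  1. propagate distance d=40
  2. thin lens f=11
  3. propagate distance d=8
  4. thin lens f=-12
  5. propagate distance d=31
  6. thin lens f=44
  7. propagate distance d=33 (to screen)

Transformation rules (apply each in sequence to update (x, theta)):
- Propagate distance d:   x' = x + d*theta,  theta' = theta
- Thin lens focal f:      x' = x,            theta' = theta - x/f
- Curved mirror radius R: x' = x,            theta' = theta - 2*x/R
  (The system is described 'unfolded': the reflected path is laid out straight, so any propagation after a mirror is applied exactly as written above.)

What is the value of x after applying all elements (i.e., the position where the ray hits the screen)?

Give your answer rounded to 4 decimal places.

Answer: 2.9848

Derivation:
Initial: x=6.0000 theta=-0.5000
After 1 (propagate distance d=40): x=-14.0000 theta=-0.5000
After 2 (thin lens f=11): x=-14.0000 theta=17/22 (≈0.7727)
After 3 (propagate distance d=8): x=-86/11 (≈-7.8182) theta=17/22 (≈0.7727)
After 4 (thin lens f=-12): x=-86/11 (≈-7.8182) theta=4/33 (≈0.1212)
After 5 (propagate distance d=31): x=-134/33 (≈-4.0606) theta=4/33 (≈0.1212)
After 6 (thin lens f=44): x=-134/33 (≈-4.0606) theta=155/726 (≈0.2135)
After 7 (propagate distance d=33 (to screen)): x=197/66 (≈2.9848) theta=155/726 (≈0.2135)
Rounded to 4 decimal places: x = 2.9848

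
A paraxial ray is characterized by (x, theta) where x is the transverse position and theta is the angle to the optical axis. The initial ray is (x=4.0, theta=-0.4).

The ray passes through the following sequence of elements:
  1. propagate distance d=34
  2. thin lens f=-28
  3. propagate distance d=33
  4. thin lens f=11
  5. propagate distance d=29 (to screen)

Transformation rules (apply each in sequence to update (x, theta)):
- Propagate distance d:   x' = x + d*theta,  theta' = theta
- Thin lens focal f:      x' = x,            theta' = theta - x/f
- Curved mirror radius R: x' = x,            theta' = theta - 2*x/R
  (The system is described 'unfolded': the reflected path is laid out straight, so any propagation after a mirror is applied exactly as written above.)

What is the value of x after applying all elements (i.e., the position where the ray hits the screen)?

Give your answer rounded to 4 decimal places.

Initial: x=4.0000 theta=-0.4000
After 1 (propagate distance d=34): x=-9.6000 theta=-0.4000
After 2 (thin lens f=-28): x=-9.6000 theta=-26/35 (≈-0.7429)
After 3 (propagate distance d=33): x=-1194/35 (≈-34.1143) theta=-26/35 (≈-0.7429)
After 4 (thin lens f=11): x=-1194/35 (≈-34.1143) theta=908/385 (≈2.3584)
After 5 (propagate distance d=29 (to screen)): x=13198/385 (≈34.2805) theta=908/385 (≈2.3584)
Rounded to 4 decimal places: x = 34.2805

Answer: 34.2805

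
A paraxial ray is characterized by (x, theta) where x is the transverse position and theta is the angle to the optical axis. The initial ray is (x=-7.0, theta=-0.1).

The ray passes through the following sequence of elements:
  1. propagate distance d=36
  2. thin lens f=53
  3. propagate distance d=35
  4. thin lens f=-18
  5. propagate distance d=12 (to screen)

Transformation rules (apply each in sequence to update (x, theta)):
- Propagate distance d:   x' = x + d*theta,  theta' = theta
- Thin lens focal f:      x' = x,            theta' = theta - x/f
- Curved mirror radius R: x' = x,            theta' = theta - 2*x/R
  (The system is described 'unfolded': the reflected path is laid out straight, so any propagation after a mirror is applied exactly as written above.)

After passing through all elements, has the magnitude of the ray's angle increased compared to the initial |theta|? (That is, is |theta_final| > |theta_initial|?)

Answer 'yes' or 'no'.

Answer: yes

Derivation:
Initial: x=-7.0000 theta=-0.1000
After 1 (propagate distance d=36): x=-10.6000 theta=-0.1000
After 2 (thin lens f=53): x=-10.6000 theta=0.1000
After 3 (propagate distance d=35): x=-7.1000 theta=0.1000
After 4 (thin lens f=-18): x=-7.1000 theta=-53/180 (≈-0.2944)
After 5 (propagate distance d=12 (to screen)): x=-319/30 (≈-10.6333) theta=-53/180 (≈-0.2944)
|theta_initial|=0.1000 |theta_final|=53/180 (≈0.2944) -> increased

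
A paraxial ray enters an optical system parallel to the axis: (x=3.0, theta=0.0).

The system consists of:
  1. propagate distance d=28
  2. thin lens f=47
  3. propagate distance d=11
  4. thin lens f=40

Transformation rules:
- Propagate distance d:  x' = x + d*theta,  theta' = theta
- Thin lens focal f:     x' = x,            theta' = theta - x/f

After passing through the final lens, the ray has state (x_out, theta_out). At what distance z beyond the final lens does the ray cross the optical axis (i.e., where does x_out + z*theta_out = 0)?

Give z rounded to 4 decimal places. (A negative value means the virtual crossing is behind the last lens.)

Answer: 18.9474

Derivation:
Initial: x=3.0000 theta=0.0000
After 1 (propagate distance d=28): x=3.0000 theta=0.0000
After 2 (thin lens f=47): x=3.0000 theta=-3/47 (≈-0.0638)
After 3 (propagate distance d=11): x=108/47 (≈2.2979) theta=-3/47 (≈-0.0638)
After 4 (thin lens f=40): x=108/47 (≈2.2979) theta=-57/470 (≈-0.1213)
z_focus = -x_out/theta_out = -(108/47)/(-57/470) = 360/19 ≈ 18.9474
Rounded to 4 decimal places: z = 18.9474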